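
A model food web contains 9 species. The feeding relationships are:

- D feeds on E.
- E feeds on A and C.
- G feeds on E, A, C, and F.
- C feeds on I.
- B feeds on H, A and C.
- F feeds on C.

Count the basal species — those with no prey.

Basal species (no prey listed): A, H, I.
Count: 3.

3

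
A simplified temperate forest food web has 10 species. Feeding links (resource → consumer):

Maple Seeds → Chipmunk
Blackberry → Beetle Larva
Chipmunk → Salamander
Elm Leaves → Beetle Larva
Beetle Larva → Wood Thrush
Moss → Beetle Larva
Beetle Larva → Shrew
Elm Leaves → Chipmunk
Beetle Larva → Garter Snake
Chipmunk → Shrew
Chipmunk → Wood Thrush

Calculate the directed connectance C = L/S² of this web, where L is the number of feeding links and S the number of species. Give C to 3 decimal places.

C = 0.110

The web has S = 10 species and L = 11 feeding links.
C = L / S² = 11 / 100 = 0.1100 ≈ 0.110.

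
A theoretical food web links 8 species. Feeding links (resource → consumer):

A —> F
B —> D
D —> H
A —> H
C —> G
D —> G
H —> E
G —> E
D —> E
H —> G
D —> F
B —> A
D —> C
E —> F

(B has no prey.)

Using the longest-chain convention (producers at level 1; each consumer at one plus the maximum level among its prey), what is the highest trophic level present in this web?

Producers (level 1): B.
B → D → C → G → E → F gives F level 6.
No species has a prey at level 6, so no species reaches level 7.

6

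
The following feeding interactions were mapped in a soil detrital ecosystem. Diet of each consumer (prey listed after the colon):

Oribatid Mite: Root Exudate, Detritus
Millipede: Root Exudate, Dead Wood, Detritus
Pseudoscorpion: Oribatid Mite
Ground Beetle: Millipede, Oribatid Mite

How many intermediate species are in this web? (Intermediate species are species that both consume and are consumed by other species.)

Intermediate species (has both prey and predators): Millipede, Oribatid Mite.
Count: 2.

2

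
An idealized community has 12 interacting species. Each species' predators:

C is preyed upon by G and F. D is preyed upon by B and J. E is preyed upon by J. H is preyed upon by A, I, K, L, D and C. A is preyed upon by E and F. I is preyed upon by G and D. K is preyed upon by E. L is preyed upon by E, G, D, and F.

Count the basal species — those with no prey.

1

Basal species (no prey listed): H.
Count: 1.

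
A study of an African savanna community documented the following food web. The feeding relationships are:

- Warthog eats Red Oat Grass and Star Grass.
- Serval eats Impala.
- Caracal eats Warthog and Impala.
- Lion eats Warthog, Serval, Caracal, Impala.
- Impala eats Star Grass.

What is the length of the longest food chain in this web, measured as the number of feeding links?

One longest chain: Star Grass → Impala → Serval → Lion.
It has 4 species and 3 links.

3 links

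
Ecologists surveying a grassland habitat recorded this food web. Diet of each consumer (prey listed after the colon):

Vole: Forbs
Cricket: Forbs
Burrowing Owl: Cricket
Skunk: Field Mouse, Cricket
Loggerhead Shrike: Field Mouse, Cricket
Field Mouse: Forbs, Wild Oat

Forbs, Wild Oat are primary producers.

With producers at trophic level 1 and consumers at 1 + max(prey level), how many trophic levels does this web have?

3

Producers (level 1): Forbs, Wild Oat.
Forbs → Cricket → Burrowing Owl gives Burrowing Owl level 3.
No species has a prey at level 3, so no species reaches level 4.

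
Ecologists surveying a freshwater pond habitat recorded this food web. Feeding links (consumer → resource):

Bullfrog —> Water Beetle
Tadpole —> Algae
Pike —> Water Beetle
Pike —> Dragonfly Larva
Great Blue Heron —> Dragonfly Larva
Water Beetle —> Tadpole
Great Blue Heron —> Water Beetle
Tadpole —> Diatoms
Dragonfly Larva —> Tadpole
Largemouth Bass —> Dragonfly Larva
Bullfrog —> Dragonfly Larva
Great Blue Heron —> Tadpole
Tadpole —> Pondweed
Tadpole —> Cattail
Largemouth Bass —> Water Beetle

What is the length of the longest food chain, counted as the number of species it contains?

One longest chain: Algae → Tadpole → Dragonfly Larva → Largemouth Bass.
It has 4 species and 3 links.

4 species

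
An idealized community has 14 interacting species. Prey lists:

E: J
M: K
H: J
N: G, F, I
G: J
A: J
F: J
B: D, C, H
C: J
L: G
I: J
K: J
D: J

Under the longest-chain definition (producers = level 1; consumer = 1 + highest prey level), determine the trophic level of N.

J is a producer → level 1.
I eats J → level 2.
N eats I (level 2); other prey at levels: G 2, F 2 → level 3.

Trophic level 3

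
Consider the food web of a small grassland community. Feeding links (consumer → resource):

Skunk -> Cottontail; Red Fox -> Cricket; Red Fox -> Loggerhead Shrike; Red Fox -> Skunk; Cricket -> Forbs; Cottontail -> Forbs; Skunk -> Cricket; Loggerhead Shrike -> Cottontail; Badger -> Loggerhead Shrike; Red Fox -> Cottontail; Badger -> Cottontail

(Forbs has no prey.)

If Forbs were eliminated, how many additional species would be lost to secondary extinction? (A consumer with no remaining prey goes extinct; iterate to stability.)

6

Remove Forbs.
Round 1: Cottontail (all prey gone), Cricket (all prey gone) → extinct.
Round 2: Loggerhead Shrike (all prey gone), Skunk (all prey gone) → extinct.
Round 3: Badger (all prey gone), Red Fox (all prey gone) → extinct.
No further losses. Total secondary extinctions: 6.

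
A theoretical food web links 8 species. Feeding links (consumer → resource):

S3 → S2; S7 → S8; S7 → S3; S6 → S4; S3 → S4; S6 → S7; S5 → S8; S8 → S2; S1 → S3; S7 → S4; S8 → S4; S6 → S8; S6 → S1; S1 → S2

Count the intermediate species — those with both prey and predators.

4

Intermediate species (has both prey and predators): S3, S8, S1, S7.
Count: 4.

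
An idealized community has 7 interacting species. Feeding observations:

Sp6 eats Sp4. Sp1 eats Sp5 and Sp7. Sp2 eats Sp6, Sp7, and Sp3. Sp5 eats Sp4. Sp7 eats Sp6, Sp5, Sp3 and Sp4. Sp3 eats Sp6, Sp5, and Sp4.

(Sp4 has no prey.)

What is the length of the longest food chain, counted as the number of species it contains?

One longest chain: Sp4 → Sp6 → Sp3 → Sp7 → Sp1.
It has 5 species and 4 links.

5 species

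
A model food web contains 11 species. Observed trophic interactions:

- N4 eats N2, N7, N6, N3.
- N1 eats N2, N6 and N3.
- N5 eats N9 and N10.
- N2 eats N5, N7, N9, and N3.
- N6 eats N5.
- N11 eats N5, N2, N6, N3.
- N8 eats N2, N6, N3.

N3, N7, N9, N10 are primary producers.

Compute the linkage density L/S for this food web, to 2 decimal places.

L/S = 1.91

There are L = 21 links among S = 11 species.
L/S = 21/11 = 1.9091 ≈ 1.91.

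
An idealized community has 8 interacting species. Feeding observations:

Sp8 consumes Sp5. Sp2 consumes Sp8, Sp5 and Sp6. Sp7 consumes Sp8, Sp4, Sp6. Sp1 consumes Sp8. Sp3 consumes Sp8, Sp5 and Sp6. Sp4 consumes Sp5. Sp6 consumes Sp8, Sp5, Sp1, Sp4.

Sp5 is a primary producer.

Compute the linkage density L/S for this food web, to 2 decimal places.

There are L = 16 links among S = 8 species.
L/S = 16/8 = 2.0000 ≈ 2.00.

L/S = 2.00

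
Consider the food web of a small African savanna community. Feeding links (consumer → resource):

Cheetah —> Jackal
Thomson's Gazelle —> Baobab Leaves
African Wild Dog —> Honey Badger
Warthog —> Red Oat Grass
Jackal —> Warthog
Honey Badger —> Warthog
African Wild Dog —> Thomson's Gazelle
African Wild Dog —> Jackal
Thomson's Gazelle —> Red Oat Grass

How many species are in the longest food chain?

One longest chain: Red Oat Grass → Warthog → Jackal → Cheetah.
It has 4 species and 3 links.

4 species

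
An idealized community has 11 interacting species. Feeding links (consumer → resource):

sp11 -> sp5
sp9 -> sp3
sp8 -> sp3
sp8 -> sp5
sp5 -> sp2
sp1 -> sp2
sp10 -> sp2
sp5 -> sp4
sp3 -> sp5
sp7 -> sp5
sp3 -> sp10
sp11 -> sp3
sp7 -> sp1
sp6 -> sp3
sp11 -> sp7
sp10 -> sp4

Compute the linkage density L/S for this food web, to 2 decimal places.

There are L = 16 links among S = 11 species.
L/S = 16/11 = 1.4545 ≈ 1.45.

L/S = 1.45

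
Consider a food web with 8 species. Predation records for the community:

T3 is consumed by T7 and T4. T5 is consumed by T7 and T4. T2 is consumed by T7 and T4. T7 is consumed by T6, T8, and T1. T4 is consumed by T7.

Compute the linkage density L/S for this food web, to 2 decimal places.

There are L = 10 links among S = 8 species.
L/S = 10/8 = 1.2500 ≈ 1.25.

L/S = 1.25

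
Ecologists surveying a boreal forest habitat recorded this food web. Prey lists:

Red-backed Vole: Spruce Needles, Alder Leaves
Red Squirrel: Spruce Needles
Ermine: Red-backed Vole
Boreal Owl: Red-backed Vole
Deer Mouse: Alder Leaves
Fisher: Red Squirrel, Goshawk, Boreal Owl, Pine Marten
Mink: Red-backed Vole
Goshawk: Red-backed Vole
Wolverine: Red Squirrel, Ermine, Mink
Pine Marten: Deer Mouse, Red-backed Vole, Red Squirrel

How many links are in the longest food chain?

3 links

One longest chain: Spruce Needles → Red-backed Vole → Mink → Wolverine.
It has 4 species and 3 links.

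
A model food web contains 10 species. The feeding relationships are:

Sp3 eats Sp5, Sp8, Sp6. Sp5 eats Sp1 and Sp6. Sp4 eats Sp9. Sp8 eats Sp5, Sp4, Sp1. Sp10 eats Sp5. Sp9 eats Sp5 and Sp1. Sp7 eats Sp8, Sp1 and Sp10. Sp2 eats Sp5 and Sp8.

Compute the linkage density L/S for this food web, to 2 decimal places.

There are L = 17 links among S = 10 species.
L/S = 17/10 = 1.7000 ≈ 1.70.

L/S = 1.70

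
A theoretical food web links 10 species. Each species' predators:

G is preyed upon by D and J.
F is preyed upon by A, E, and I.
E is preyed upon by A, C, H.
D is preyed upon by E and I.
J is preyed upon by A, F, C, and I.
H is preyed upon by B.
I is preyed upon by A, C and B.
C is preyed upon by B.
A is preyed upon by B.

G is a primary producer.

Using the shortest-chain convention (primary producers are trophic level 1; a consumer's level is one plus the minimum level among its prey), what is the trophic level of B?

G is a producer → level 1.
J eats G → level 2.
A eats J → level 3.
B eats A → level 4.
No prey of B is below level 3, so 4 is the minimum.

Trophic level 4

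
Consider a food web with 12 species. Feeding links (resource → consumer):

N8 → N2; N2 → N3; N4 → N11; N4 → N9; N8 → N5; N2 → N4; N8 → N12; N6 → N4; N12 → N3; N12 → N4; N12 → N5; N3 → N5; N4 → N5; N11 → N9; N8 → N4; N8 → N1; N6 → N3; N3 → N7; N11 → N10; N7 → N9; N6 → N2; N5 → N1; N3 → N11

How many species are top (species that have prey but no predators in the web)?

3

Top species (has prey, but nothing eats it): N1, N9, N10.
Count: 3.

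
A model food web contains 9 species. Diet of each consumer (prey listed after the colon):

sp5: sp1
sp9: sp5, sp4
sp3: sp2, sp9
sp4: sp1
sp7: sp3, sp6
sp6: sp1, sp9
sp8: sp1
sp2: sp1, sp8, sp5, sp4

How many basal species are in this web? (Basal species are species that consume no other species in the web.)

1

Basal species (no prey listed): sp1.
Count: 1.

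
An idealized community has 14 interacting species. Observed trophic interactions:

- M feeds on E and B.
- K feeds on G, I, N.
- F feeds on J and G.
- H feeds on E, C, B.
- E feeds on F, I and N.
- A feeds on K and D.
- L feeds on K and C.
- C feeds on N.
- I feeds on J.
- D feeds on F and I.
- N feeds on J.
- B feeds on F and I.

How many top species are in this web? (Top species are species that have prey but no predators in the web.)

4

Top species (has prey, but nothing eats it): H, L, M, A.
Count: 4.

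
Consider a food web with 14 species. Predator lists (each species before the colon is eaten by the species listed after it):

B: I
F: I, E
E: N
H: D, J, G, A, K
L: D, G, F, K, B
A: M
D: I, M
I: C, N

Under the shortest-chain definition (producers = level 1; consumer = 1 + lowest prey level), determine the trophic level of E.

Trophic level 3

L is a producer → level 1.
F eats L → level 2.
E eats F → level 3.
No prey of E is below level 2, so 3 is the minimum.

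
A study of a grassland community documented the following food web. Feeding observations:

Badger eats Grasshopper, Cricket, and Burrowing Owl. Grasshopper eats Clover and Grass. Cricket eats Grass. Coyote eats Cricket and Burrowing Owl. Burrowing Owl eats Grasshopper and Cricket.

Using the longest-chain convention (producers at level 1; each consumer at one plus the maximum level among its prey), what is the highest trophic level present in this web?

Producers (level 1): Grass, Clover.
Grass → Grasshopper → Burrowing Owl → Badger gives Badger level 4.
No species has a prey at level 4, so no species reaches level 5.

4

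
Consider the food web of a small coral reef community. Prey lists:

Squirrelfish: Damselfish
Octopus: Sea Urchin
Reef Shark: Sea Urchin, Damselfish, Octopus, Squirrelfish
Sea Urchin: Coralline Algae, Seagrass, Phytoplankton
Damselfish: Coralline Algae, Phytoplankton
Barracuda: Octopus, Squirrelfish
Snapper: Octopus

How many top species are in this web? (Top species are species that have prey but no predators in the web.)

Top species (has prey, but nothing eats it): Barracuda, Reef Shark, Snapper.
Count: 3.

3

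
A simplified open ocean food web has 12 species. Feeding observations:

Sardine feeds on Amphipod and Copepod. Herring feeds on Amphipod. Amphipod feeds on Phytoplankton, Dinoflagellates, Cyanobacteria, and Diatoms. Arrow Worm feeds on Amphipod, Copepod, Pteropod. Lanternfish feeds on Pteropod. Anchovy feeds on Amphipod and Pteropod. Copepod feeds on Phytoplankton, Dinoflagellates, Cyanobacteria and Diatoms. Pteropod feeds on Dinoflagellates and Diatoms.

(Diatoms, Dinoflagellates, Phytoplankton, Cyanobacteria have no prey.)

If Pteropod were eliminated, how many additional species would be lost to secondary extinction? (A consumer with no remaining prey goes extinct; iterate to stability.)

Remove Pteropod.
Round 1: Lanternfish (all prey gone) → extinct.
No further losses. Total secondary extinctions: 1.

1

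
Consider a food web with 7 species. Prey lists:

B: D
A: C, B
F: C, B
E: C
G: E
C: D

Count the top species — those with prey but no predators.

Top species (has prey, but nothing eats it): F, A, G.
Count: 3.

3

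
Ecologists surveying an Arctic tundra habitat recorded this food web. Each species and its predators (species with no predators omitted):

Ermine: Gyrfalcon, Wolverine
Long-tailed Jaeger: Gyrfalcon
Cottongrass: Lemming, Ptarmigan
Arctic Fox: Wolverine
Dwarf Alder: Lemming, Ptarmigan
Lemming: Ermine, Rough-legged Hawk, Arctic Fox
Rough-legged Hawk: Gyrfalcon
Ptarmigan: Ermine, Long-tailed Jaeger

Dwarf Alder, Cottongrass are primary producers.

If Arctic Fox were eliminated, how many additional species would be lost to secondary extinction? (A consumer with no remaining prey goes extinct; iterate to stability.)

Remove Arctic Fox.
Every predator of it retains at least one other prey: Wolverine still has Ermine.
No consumer loses all prey, so no secondary extinctions occur.

0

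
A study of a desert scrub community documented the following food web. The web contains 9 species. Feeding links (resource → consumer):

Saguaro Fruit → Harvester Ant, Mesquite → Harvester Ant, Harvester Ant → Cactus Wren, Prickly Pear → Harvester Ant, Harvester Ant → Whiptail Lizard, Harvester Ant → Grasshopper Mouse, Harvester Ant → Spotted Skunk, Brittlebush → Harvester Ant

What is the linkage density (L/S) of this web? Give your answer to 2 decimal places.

L/S = 0.89

There are L = 8 links among S = 9 species.
L/S = 8/9 = 0.8889 ≈ 0.89.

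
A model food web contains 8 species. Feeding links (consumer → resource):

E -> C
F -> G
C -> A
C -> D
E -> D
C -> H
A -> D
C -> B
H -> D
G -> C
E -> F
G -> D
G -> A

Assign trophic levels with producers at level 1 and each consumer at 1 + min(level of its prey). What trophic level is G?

D is a producer → level 1.
G eats D → level 2.

Trophic level 2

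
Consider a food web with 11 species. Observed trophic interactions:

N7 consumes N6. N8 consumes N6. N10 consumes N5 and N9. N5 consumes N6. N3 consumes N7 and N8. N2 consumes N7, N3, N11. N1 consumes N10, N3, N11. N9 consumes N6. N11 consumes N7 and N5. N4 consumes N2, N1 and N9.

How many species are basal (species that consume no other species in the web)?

Basal species (no prey listed): N6.
Count: 1.

1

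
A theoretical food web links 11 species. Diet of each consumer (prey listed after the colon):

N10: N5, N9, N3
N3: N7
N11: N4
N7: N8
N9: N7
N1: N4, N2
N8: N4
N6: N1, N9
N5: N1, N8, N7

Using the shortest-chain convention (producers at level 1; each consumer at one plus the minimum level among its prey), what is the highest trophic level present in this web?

4

Producers (level 1): N4, N2.
Following each consumer down to its lowest-level prey: N4 → N8 → N7 → N3 (levels 1 through 4).
All prey of N3 (N7 3) are at level 3 or above, so N3 is at level 1 + 3 = 4.
Every consumer has at least one prey at level 3 or below, so none exceeds level 4.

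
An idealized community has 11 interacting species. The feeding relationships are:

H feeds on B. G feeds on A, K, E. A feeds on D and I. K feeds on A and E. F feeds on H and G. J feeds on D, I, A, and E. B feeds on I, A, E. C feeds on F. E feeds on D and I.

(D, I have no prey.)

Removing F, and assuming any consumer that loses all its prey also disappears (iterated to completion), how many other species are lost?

Remove F.
Round 1: C (all prey gone) → extinct.
No further losses. Total secondary extinctions: 1.

1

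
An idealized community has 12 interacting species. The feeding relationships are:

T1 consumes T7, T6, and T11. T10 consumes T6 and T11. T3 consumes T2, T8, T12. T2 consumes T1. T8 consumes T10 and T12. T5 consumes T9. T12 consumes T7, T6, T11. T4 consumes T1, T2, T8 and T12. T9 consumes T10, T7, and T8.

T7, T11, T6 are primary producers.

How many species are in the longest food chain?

5 species

One longest chain: T11 → T10 → T8 → T9 → T5.
It has 5 species and 4 links.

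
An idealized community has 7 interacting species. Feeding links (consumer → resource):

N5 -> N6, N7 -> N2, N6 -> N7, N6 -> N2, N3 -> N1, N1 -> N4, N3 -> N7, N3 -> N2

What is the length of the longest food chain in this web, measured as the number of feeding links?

3 links

One longest chain: N2 → N7 → N6 → N5.
It has 4 species and 3 links.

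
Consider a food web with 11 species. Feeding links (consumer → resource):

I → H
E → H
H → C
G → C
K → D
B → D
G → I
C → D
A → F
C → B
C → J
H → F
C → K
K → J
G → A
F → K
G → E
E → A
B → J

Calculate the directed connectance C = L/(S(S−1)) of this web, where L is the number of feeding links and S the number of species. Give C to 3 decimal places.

The web has S = 11 species and L = 19 feeding links.
C = L / (S(S−1)) = 19 / 110 = 0.1727 ≈ 0.173.

C = 0.173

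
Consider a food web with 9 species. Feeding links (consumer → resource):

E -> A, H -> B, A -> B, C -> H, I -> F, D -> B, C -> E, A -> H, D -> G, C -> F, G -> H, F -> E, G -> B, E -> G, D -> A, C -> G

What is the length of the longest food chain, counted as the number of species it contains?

One longest chain: B → H → G → E → F → C.
It has 6 species and 5 links.

6 species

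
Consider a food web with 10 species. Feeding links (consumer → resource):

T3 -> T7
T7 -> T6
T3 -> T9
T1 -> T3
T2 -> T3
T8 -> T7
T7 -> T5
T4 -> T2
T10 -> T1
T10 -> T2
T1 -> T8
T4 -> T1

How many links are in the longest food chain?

One longest chain: T5 → T7 → T3 → T2 → T10.
It has 5 species and 4 links.

4 links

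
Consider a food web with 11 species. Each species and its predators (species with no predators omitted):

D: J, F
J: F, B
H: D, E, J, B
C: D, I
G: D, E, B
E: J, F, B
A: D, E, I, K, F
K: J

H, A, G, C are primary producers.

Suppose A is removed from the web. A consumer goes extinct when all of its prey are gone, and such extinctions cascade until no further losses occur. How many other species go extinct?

Remove A.
Round 1: K (all prey gone) → extinct.
No further losses. Total secondary extinctions: 1.

1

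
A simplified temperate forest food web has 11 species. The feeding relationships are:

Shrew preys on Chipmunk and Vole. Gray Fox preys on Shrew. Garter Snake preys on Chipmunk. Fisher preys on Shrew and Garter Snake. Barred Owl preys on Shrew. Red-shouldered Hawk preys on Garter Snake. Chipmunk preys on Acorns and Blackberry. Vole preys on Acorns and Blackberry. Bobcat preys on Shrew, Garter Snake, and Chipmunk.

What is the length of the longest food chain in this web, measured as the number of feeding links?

3 links

One longest chain: Acorns → Vole → Shrew → Bobcat.
It has 4 species and 3 links.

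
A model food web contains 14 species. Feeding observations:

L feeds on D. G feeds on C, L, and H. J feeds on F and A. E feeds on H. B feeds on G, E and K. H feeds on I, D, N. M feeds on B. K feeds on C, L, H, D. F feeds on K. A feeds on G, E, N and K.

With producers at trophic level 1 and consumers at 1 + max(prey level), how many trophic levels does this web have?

5

Producers (level 1): D, C, I, N.
D → H → K → B → M gives M level 5.
No species has a prey at level 5, so no species reaches level 6.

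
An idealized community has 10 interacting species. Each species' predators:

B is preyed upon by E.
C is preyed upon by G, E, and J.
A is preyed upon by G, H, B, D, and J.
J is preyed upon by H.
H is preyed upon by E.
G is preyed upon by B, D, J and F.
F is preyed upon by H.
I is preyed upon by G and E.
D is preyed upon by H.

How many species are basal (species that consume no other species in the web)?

Basal species (no prey listed): I, C, A.
Count: 3.

3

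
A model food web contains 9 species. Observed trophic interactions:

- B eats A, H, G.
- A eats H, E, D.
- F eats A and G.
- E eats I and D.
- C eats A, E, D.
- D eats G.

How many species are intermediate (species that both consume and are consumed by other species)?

3

Intermediate species (has both prey and predators): D, E, A.
Count: 3.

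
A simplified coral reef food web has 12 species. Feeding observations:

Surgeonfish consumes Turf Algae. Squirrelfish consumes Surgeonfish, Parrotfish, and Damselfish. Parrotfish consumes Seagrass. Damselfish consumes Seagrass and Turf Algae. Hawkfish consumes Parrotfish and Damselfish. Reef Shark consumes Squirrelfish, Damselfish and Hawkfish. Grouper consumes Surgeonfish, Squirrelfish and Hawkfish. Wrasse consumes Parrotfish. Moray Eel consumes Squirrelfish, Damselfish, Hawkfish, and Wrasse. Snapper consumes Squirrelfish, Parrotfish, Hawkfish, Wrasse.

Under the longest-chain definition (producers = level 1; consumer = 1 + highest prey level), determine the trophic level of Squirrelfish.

Trophic level 3

Seagrass is a producer → level 1.
Parrotfish eats Seagrass → level 2.
Squirrelfish eats Parrotfish (level 2); other prey at levels: Damselfish 2, Surgeonfish 2 → level 3.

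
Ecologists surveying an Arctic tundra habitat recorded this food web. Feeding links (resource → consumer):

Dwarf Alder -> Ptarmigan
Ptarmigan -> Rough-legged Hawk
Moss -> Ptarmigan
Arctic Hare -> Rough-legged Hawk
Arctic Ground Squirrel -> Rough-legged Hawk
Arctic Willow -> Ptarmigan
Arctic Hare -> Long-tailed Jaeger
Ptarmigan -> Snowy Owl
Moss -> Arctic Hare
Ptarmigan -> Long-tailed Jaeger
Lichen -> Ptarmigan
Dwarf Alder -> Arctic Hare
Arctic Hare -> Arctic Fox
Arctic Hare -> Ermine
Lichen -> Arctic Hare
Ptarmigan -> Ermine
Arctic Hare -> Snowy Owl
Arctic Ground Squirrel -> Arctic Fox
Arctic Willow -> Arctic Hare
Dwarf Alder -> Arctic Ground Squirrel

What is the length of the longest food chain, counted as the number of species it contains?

3 species

One longest chain: Dwarf Alder → Arctic Hare → Snowy Owl.
It has 3 species and 2 links.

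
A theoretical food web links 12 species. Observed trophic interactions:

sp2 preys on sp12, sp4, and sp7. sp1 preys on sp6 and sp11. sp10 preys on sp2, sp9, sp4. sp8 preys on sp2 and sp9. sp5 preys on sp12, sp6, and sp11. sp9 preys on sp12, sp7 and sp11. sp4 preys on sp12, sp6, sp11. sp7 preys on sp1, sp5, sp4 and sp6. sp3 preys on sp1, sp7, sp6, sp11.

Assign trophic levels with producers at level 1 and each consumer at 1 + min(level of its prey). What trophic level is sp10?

sp12 is a producer → level 1.
sp2 eats sp12 → level 2.
sp10 eats sp2 → level 3.
No prey of sp10 is below level 2, so 3 is the minimum.

Trophic level 3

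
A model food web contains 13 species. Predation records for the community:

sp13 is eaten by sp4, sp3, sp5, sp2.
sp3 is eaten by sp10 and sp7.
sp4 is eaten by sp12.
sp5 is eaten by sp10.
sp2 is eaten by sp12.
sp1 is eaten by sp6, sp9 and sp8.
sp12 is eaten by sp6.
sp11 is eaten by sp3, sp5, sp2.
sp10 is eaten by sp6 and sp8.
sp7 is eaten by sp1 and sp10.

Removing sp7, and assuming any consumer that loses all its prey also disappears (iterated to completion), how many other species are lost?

Remove sp7.
Round 1: sp1 (all prey gone) → extinct.
Round 2: sp9 (all prey gone) → extinct.
No further losses. Total secondary extinctions: 2.

2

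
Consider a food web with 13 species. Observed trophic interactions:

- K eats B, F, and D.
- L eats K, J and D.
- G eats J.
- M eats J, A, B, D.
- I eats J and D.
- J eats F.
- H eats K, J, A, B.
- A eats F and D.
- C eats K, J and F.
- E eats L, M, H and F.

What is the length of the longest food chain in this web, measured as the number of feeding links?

One longest chain: F → K → L → E.
It has 4 species and 3 links.

3 links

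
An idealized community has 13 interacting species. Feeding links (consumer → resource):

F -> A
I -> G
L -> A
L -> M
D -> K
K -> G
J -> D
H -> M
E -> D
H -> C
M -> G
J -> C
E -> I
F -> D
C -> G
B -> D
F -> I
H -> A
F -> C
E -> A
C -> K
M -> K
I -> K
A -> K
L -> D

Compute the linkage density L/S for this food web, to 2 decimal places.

L/S = 1.92

There are L = 25 links among S = 13 species.
L/S = 25/13 = 1.9231 ≈ 1.92.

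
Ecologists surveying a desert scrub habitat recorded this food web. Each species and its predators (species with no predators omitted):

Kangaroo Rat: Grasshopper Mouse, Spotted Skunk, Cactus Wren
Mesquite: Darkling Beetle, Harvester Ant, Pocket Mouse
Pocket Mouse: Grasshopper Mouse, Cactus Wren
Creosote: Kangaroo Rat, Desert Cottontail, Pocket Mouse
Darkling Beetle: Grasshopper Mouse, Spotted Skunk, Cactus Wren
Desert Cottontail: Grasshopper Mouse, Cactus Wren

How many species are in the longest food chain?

3 species

One longest chain: Creosote → Kangaroo Rat → Grasshopper Mouse.
It has 3 species and 2 links.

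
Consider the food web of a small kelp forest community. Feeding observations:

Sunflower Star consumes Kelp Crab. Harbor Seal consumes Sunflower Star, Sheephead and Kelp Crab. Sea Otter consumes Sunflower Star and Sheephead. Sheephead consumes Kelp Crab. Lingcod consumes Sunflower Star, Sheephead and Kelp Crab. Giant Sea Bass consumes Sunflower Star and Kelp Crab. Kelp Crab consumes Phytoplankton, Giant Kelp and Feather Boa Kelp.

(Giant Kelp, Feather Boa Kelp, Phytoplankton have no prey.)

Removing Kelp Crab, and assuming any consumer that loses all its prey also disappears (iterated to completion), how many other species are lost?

Remove Kelp Crab.
Round 1: Sheephead (all prey gone), Sunflower Star (all prey gone) → extinct.
Round 2: Harbor Seal (all prey gone), Sea Otter (all prey gone), Giant Sea Bass (all prey gone), Lingcod (all prey gone) → extinct.
No further losses. Total secondary extinctions: 6.

6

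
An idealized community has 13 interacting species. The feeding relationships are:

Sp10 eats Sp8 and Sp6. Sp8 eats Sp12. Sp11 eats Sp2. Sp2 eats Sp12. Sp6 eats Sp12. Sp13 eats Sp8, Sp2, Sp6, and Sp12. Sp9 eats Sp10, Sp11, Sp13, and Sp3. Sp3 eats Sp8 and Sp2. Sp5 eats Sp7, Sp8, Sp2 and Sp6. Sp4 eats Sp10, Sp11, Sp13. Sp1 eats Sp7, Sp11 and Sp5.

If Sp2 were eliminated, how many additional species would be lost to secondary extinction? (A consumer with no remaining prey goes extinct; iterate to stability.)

Remove Sp2.
Round 1: Sp11 (all prey gone) → extinct.
No further losses. Total secondary extinctions: 1.

1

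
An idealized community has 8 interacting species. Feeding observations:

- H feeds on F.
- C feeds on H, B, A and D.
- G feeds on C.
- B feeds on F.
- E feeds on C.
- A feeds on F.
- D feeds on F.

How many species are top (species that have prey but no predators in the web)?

2

Top species (has prey, but nothing eats it): E, G.
Count: 2.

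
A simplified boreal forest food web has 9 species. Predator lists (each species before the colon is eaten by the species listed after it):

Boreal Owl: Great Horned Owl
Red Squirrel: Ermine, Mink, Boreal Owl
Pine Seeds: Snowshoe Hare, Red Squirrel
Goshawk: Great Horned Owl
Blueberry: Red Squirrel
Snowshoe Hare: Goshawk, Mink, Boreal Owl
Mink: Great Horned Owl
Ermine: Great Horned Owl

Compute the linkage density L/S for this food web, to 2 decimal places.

L/S = 1.44

There are L = 13 links among S = 9 species.
L/S = 13/9 = 1.4444 ≈ 1.44.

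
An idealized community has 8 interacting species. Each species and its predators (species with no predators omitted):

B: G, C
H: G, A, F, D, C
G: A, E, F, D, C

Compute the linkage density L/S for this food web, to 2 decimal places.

There are L = 12 links among S = 8 species.
L/S = 12/8 = 1.5000 ≈ 1.50.

L/S = 1.50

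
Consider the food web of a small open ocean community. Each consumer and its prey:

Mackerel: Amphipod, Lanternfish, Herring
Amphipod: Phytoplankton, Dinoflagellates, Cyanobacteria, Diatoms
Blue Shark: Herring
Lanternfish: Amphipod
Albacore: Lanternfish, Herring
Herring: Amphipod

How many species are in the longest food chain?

4 species

One longest chain: Phytoplankton → Amphipod → Lanternfish → Mackerel.
It has 4 species and 3 links.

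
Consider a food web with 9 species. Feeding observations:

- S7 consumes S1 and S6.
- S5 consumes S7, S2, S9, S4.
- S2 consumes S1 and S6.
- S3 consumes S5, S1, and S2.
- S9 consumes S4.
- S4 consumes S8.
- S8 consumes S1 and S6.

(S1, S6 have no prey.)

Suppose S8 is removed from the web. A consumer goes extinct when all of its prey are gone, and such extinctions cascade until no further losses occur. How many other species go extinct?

Remove S8.
Round 1: S4 (all prey gone) → extinct.
Round 2: S9 (all prey gone) → extinct.
No further losses. Total secondary extinctions: 2.

2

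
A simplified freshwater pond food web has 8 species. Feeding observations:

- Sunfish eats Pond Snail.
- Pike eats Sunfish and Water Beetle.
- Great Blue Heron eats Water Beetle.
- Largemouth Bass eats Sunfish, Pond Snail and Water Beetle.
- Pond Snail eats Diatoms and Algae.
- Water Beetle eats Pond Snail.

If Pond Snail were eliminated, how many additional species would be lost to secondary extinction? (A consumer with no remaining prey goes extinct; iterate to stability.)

Remove Pond Snail.
Round 1: Water Beetle (all prey gone), Sunfish (all prey gone) → extinct.
Round 2: Pike (all prey gone), Great Blue Heron (all prey gone), Largemouth Bass (all prey gone) → extinct.
No further losses. Total secondary extinctions: 5.

5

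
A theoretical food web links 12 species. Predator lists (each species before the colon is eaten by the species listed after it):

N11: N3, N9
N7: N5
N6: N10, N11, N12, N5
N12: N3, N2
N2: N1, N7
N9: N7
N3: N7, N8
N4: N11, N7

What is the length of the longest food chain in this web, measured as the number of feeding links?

One longest chain: N4 → N11 → N3 → N7 → N5.
It has 5 species and 4 links.

4 links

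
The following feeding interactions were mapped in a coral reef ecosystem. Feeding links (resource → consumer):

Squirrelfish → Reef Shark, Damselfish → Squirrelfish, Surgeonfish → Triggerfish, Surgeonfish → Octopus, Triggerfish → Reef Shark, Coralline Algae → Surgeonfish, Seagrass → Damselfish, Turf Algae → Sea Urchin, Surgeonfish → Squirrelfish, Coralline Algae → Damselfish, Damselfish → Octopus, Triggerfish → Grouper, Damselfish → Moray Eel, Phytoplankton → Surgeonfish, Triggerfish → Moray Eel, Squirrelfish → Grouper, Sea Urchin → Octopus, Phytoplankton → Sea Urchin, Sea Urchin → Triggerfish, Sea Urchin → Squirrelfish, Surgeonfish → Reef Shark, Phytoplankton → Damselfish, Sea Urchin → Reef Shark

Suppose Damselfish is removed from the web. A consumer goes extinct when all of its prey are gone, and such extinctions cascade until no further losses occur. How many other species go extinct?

Remove Damselfish.
Every predator of it retains at least one other prey: Squirrelfish still has Sea Urchin, Surgeonfish; Octopus still has Sea Urchin, Surgeonfish; Moray Eel still has Triggerfish.
No consumer loses all prey, so no secondary extinctions occur.

0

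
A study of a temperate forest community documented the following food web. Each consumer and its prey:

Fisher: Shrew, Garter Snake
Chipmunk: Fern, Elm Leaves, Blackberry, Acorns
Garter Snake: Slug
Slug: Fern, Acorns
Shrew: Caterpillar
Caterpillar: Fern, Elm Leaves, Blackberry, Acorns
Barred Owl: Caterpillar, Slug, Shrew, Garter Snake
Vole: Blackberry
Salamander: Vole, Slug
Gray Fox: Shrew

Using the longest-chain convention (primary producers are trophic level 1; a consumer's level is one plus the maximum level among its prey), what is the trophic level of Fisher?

Fern is a producer → level 1.
Caterpillar eats Fern (level 1); other prey at levels: Elm Leaves 1, Blackberry 1, Acorns 1 → level 2.
Shrew eats Caterpillar → level 3.
Fisher eats Shrew (level 3); other prey at levels: Garter Snake 3 → level 4.

Trophic level 4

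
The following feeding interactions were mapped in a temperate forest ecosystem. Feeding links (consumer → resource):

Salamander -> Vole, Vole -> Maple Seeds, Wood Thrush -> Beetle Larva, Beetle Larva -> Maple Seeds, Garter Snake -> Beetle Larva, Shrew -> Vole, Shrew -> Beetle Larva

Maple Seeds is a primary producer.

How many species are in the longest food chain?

One longest chain: Maple Seeds → Beetle Larva → Wood Thrush.
It has 3 species and 2 links.

3 species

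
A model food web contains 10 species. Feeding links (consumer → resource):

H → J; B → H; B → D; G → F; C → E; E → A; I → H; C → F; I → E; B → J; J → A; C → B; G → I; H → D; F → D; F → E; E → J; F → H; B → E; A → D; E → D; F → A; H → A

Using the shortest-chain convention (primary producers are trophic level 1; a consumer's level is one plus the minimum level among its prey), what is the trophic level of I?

D is a producer → level 1.
E eats D → level 2.
I eats E → level 3.
No prey of I is below level 2, so 3 is the minimum.

Trophic level 3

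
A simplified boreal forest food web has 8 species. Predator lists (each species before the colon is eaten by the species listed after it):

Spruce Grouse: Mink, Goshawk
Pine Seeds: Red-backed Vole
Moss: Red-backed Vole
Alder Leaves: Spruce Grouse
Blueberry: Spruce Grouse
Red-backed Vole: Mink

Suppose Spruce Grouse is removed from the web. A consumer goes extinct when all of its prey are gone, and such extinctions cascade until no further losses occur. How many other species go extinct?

Remove Spruce Grouse.
Round 1: Goshawk (all prey gone) → extinct.
No further losses. Total secondary extinctions: 1.

1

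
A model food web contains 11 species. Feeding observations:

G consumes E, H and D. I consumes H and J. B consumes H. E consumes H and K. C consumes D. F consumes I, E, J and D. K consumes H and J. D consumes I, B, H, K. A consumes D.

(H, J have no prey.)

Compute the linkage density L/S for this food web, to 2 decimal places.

There are L = 20 links among S = 11 species.
L/S = 20/11 = 1.8182 ≈ 1.82.

L/S = 1.82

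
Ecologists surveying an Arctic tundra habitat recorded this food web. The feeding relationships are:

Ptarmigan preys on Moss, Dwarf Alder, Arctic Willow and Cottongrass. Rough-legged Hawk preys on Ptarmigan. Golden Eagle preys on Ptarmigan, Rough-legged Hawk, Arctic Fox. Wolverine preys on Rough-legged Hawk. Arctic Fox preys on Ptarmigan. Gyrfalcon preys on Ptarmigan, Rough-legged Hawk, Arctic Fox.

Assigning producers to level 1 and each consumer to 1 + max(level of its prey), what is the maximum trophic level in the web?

4

Producers (level 1): Arctic Willow, Cottongrass, Dwarf Alder, Moss.
Arctic Willow → Ptarmigan → Rough-legged Hawk → Wolverine gives Wolverine level 4.
No species has a prey at level 4, so no species reaches level 5.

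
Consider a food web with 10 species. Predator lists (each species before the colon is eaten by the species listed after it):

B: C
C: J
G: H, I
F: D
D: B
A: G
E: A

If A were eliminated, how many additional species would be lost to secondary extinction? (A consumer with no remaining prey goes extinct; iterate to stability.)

3

Remove A.
Round 1: G (all prey gone) → extinct.
Round 2: H (all prey gone), I (all prey gone) → extinct.
No further losses. Total secondary extinctions: 3.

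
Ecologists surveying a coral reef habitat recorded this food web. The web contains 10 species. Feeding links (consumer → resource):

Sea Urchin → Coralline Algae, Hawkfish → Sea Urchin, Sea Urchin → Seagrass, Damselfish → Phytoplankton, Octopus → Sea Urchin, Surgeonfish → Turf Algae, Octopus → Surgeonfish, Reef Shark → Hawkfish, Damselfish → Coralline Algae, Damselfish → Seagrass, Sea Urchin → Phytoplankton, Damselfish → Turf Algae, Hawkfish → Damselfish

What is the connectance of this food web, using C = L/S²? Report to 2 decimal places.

The web has S = 10 species and L = 13 feeding links.
C = L / S² = 13 / 100 = 0.1300 ≈ 0.13.

C = 0.13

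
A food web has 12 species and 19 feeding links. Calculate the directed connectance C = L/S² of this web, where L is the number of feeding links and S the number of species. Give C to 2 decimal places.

C = 0.13

The web has S = 12 species and L = 19 feeding links.
C = L / S² = 19 / 144 = 0.1319 ≈ 0.13.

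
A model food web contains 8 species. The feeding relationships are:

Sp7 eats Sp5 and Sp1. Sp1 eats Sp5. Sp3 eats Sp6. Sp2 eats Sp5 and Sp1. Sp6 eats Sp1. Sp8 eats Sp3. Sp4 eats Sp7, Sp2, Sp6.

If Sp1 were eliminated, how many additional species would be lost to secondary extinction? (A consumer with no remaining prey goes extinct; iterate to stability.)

3

Remove Sp1.
Round 1: Sp6 (all prey gone) → extinct.
Round 2: Sp3 (all prey gone) → extinct.
Round 3: Sp8 (all prey gone) → extinct.
No further losses. Total secondary extinctions: 3.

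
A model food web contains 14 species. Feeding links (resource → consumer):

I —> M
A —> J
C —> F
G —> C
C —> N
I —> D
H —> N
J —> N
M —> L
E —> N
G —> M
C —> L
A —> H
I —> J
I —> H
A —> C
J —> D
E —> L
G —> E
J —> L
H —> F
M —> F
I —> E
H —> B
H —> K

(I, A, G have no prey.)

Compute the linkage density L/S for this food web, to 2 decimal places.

L/S = 1.79

There are L = 25 links among S = 14 species.
L/S = 25/14 = 1.7857 ≈ 1.79.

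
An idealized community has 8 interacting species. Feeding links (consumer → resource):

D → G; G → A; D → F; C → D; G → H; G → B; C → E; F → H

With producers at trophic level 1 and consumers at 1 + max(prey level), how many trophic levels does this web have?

4

Producers (level 1): A, B, H, E.
H → F → D → C gives C level 4.
No species has a prey at level 4, so no species reaches level 5.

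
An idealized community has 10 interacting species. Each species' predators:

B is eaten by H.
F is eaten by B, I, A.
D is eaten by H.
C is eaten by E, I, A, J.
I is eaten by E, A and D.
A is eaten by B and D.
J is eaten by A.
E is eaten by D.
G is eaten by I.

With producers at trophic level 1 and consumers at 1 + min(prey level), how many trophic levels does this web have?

Producers (level 1): C, F, G.
Following each consumer down to its lowest-level prey: F → B → H (levels 1 through 3).
All prey of H (B 2, D 3) are at level 2 or above, so H is at level 1 + 2 = 3.
Every consumer has at least one prey at level 2 or below, so none exceeds level 3.

3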